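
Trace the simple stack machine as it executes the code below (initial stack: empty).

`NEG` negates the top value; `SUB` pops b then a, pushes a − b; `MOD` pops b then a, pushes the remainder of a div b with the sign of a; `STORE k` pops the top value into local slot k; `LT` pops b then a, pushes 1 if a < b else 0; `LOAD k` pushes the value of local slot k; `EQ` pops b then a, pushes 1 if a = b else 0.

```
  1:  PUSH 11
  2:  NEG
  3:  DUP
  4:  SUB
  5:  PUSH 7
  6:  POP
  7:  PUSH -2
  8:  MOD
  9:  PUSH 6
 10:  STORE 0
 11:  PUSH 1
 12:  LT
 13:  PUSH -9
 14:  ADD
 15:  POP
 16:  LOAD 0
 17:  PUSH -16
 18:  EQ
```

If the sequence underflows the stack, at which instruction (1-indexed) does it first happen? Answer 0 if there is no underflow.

0

PUSH 11  -> 11
NEG      -> -11
DUP      -> -11 -11
SUB      -> 0
PUSH 7   -> 0 7
POP      -> 0
PUSH -2  -> 0 -2
MOD      -> 0
PUSH 6   -> 0 6
STORE 0  -> 0
PUSH 1   -> 0 1
LT       -> 1
PUSH -9  -> 1 -9
ADD      -> -8
POP      -> (empty)
LOAD 0   -> 6
PUSH -16 -> 6 -16
EQ       -> 0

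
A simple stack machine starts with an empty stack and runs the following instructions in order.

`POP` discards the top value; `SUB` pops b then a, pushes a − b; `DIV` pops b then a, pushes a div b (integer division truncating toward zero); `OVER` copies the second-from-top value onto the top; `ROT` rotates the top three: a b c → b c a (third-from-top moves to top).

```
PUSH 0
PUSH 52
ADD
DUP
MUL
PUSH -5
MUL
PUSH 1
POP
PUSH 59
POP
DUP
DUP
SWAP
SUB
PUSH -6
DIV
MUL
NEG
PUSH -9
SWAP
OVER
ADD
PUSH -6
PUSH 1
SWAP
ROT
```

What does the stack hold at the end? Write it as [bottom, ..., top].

[-9, 1, -6, -9]

PUSH 0  -> [0]
PUSH 52 -> [0, 52]
ADD     -> [52]
DUP     -> [52, 52]
MUL     -> [2704]
PUSH -5 -> [2704, -5]
MUL     -> [-13520]
PUSH 1  -> [-13520, 1]
POP     -> [-13520]
PUSH 59 -> [-13520, 59]
POP     -> [-13520]
DUP     -> [-13520, -13520]
DUP     -> [-13520, -13520, -13520]
SWAP    -> [-13520, -13520, -13520]
SUB     -> [-13520, 0]
PUSH -6 -> [-13520, 0, -6]
DIV     -> [-13520, 0]
MUL     -> [0]
NEG     -> [0]
PUSH -9 -> [0, -9]
SWAP    -> [-9, 0]
OVER    -> [-9, 0, -9]
ADD     -> [-9, -9]
PUSH -6 -> [-9, -9, -6]
PUSH 1  -> [-9, -9, -6, 1]
SWAP    -> [-9, -9, 1, -6]
ROT     -> [-9, 1, -6, -9]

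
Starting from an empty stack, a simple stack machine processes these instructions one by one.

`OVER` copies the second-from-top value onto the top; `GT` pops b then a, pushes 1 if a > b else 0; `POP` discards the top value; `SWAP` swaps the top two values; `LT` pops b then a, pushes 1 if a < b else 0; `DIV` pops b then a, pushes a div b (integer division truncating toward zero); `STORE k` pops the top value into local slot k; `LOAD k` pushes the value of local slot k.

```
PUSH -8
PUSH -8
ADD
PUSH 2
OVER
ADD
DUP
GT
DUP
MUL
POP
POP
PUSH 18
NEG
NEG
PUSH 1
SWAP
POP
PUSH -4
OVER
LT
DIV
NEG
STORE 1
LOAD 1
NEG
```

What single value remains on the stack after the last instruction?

PUSH -8 → -8
PUSH -8 → -8 -8
ADD     → -16
PUSH 2  → -16 2
OVER    → -16 2 -16
ADD     → -16 -14
DUP     → -16 -14 -14
GT      → -16 0
DUP     → -16 0 0
MUL     → -16 0
POP     → -16
POP     → (empty)
PUSH 18 → 18
NEG     → -18
NEG     → 18
PUSH 1  → 18 1
SWAP    → 1 18
POP     → 1
PUSH -4 → 1 -4
OVER    → 1 -4 1
LT      → 1 1
DIV     → 1
NEG     → -1
STORE 1 → (empty)
LOAD 1  → -1
NEG     → 1

1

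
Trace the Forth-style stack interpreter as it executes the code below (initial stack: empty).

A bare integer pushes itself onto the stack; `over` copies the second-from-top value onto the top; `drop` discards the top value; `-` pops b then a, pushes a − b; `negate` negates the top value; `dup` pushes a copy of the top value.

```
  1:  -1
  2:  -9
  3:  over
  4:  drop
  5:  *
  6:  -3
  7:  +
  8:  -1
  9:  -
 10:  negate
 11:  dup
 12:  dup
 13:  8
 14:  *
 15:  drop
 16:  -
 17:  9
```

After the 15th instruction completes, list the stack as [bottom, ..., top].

[-7, -7]

-1     → -1
-9     → -1 -9
over   → -1 -9 -1
drop   → -1 -9
*      → 9
-3     → 9 -3
+      → 6
-1     → 6 -1
-      → 7
negate → -7
dup    → -7 -7
dup    → -7 -7 -7
8      → -7 -7 -7 8
*      → -7 -7 -56
drop   → -7 -7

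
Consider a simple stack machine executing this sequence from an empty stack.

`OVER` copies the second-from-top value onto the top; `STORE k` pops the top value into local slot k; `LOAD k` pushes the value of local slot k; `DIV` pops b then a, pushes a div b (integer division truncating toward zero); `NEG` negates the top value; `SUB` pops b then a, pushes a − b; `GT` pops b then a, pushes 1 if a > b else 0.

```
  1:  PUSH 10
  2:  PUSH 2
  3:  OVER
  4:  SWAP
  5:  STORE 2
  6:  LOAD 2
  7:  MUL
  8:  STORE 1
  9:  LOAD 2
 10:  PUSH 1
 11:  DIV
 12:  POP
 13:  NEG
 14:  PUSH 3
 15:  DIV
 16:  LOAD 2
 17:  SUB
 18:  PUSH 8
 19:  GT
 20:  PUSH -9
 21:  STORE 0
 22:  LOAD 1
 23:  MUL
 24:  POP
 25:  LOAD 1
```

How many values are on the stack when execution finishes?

1

PUSH 10 : [10]
PUSH 2  : [10, 2]
OVER    : [10, 2, 10]
SWAP    : [10, 10, 2]
STORE 2 : [10, 10]
LOAD 2  : [10, 10, 2]
MUL     : [10, 20]
STORE 1 : [10]
LOAD 2  : [10, 2]
PUSH 1  : [10, 2, 1]
DIV     : [10, 2]
POP     : [10]
NEG     : [-10]
PUSH 3  : [-10, 3]
DIV     : [-3]
LOAD 2  : [-3, 2]
SUB     : [-5]
PUSH 8  : [-5, 8]
GT      : [0]
PUSH -9 : [0, -9]
STORE 0 : [0]
LOAD 1  : [0, 20]
MUL     : [0]
POP     : []
LOAD 1  : [20]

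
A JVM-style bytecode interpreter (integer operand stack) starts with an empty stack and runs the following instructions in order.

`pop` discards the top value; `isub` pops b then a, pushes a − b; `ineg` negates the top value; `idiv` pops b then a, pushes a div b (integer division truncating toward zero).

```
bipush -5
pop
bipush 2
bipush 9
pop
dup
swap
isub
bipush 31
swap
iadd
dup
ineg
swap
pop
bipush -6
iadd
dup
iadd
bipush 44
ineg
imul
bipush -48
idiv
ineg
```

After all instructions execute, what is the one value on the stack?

67

bipush -5  → -5
pop        → (empty)
bipush 2   → 2
bipush 9   → 2 9
pop        → 2
dup        → 2 2
swap       → 2 2
isub       → 0
bipush 31  → 0 31
swap       → 31 0
iadd       → 31
dup        → 31 31
ineg       → 31 -31
swap       → -31 31
pop        → -31
bipush -6  → -31 -6
iadd       → -37
dup        → -37 -37
iadd       → -74
bipush 44  → -74 44
ineg       → -74 -44
imul       → 3256
bipush -48 → 3256 -48
idiv       → -67
ineg       → 67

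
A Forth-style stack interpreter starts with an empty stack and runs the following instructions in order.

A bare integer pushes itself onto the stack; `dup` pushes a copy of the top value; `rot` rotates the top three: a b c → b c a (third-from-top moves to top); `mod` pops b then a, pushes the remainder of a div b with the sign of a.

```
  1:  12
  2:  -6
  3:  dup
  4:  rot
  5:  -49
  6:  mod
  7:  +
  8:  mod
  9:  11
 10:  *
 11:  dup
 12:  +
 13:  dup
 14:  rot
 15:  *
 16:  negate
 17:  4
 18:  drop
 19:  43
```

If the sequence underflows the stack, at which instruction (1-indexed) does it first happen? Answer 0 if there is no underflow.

14

12   [12]
-6   [12, -6]
dup  [12, -6, -6]
rot  [-6, -6, 12]
-49  [-6, -6, 12, -49]
mod  [-6, -6, 12]
+    [-6, 6]
mod  [0]
11   [0, 11]
*    [0]
dup  [0, 0]
+    [0]
dup  [0, 0]
rot  — needs 3 operands, stack has 2 → underflow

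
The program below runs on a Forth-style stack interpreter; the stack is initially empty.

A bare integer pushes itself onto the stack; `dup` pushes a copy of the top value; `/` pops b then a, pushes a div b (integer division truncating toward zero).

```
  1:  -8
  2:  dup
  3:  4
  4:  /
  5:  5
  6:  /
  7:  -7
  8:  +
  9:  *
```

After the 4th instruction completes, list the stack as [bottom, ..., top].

[-8, -2]

-8  -> -8
dup -> -8 -8
4   -> -8 -8 4
/   -> -8 -2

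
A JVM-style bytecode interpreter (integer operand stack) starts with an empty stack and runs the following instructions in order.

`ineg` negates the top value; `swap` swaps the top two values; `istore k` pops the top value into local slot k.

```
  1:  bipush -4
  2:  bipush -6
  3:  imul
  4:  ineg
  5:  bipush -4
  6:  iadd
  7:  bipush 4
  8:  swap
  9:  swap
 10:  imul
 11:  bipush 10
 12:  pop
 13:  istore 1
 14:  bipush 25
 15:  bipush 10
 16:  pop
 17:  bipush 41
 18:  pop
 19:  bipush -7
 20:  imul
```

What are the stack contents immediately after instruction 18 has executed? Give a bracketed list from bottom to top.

[25]

bipush -4 → [-4]
bipush -6 → [-4, -6]
imul      → [24]
ineg      → [-24]
bipush -4 → [-24, -4]
iadd      → [-28]
bipush 4  → [-28, 4]
swap      → [4, -28]
swap      → [-28, 4]
imul      → [-112]
bipush 10 → [-112, 10]
pop       → [-112]
istore 1  → []
bipush 25 → [25]
bipush 10 → [25, 10]
pop       → [25]
bipush 41 → [25, 41]
pop       → [25]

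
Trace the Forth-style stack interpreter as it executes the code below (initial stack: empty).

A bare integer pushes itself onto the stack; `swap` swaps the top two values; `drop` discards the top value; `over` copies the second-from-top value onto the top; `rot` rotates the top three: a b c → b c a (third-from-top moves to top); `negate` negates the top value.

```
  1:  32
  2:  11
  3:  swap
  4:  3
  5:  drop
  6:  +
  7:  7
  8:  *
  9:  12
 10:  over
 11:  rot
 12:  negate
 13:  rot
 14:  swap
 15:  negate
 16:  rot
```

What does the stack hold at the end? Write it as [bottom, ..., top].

[12, 301, 301]

32     : 32
11     : 32 11
swap   : 11 32
3      : 11 32 3
drop   : 11 32
+      : 43
7      : 43 7
*      : 301
12     : 301 12
over   : 301 12 301
rot    : 12 301 301
negate : 12 301 -301
rot    : 301 -301 12
swap   : 301 12 -301
negate : 301 12 301
rot    : 12 301 301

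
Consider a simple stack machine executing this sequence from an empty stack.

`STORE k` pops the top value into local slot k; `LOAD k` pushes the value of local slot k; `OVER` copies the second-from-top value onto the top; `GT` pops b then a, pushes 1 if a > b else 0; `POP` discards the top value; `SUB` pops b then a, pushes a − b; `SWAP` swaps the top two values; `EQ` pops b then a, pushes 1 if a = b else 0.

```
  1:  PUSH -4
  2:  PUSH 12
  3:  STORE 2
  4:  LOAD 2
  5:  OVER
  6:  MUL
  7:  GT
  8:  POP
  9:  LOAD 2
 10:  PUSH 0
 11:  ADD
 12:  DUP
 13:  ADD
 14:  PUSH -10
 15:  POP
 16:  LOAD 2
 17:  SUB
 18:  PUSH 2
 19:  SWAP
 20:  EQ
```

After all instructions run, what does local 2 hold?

12

PUSH -4  : -4
PUSH 12  : -4 12
STORE 2  : -4
LOAD 2   : -4 12
OVER     : -4 12 -4
MUL      : -4 -48
GT       : 1
POP      : (empty)
LOAD 2   : 12
PUSH 0   : 12 0
ADD      : 12
DUP      : 12 12
ADD      : 24
PUSH -10 : 24 -10
POP      : 24
LOAD 2   : 24 12
SUB      : 12
PUSH 2   : 12 2
SWAP     : 2 12
EQ       : 0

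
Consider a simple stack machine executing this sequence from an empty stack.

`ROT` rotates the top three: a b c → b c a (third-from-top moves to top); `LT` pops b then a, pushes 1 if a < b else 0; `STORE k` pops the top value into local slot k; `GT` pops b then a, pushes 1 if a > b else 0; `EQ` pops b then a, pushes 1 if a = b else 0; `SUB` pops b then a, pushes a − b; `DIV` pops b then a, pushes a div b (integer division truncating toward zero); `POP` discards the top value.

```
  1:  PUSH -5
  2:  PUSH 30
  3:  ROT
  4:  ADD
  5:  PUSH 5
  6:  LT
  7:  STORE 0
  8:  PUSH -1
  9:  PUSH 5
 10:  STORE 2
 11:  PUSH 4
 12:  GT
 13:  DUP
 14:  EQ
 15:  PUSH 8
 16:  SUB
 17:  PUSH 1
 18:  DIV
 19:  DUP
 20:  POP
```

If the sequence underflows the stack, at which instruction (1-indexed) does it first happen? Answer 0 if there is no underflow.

3

PUSH -5 -> -5
PUSH 30 -> -5 30
ROT  — needs 3 operands, stack has 2 → underflow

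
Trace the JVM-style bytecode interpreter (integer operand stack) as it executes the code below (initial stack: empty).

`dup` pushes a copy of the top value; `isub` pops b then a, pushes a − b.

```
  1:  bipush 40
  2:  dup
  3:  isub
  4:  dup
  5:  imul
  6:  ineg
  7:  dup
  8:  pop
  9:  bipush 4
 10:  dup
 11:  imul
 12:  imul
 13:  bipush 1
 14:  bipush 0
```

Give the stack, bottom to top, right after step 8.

[0]

bipush 40 -> 40
dup       -> 40 40
isub      -> 0
dup       -> 0 0
imul      -> 0
ineg      -> 0
dup       -> 0 0
pop       -> 0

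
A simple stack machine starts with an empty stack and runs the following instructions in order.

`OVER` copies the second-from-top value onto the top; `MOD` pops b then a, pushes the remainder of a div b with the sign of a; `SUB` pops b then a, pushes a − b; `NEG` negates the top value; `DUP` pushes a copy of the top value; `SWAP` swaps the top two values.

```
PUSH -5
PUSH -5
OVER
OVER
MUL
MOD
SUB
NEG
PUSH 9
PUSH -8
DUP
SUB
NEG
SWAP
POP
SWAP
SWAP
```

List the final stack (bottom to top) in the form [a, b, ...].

[0, 0]

PUSH -5  [-5]
PUSH -5  [-5, -5]
OVER     [-5, -5, -5]
OVER     [-5, -5, -5, -5]
MUL      [-5, -5, 25]
MOD      [-5, -5]
SUB      [0]
NEG      [0]
PUSH 9   [0, 9]
PUSH -8  [0, 9, -8]
DUP      [0, 9, -8, -8]
SUB      [0, 9, 0]
NEG      [0, 9, 0]
SWAP     [0, 0, 9]
POP      [0, 0]
SWAP     [0, 0]
SWAP     [0, 0]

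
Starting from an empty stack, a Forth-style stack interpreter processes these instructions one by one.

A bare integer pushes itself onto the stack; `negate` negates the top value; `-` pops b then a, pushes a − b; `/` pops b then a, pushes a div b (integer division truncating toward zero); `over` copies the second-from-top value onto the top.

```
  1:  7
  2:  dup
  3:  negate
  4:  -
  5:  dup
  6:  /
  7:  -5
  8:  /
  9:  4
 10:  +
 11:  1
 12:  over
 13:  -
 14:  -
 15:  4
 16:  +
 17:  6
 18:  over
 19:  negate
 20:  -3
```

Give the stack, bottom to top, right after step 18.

[11, 6, 11]

7       7
dup     7 7
negate  7 -7
-       14
dup     14 14
/       1
-5      1 -5
/       0
4       0 4
+       4
1       4 1
over    4 1 4
-       4 -3
-       7
4       7 4
+       11
6       11 6
over    11 6 11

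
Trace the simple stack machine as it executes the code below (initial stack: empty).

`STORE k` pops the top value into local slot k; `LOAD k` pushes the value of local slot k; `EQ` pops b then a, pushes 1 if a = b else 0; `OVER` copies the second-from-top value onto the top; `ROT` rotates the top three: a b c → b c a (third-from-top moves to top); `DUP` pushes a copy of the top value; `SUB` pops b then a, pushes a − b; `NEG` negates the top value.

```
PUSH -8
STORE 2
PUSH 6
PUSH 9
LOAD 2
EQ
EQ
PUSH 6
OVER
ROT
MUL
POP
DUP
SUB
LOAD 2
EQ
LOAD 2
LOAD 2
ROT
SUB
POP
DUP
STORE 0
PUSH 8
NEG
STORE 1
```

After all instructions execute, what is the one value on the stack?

-8

PUSH -8 -> [-8]
STORE 2 -> []
PUSH 6  -> [6]
PUSH 9  -> [6, 9]
LOAD 2  -> [6, 9, -8]
EQ      -> [6, 0]
EQ      -> [0]
PUSH 6  -> [0, 6]
OVER    -> [0, 6, 0]
ROT     -> [6, 0, 0]
MUL     -> [6, 0]
POP     -> [6]
DUP     -> [6, 6]
SUB     -> [0]
LOAD 2  -> [0, -8]
EQ      -> [0]
LOAD 2  -> [0, -8]
LOAD 2  -> [0, -8, -8]
ROT     -> [-8, -8, 0]
SUB     -> [-8, -8]
POP     -> [-8]
DUP     -> [-8, -8]
STORE 0 -> [-8]
PUSH 8  -> [-8, 8]
NEG     -> [-8, -8]
STORE 1 -> [-8]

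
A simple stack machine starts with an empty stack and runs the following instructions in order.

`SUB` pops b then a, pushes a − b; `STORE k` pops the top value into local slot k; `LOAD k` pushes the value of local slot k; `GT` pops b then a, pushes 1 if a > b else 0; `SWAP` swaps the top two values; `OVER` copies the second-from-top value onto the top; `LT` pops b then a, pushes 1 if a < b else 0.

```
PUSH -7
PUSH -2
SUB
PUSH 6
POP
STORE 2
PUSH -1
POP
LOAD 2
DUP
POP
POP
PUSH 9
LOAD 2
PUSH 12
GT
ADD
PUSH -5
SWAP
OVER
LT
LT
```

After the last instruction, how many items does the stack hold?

1

PUSH -7 : -7
PUSH -2 : -7 -2
SUB     : -5
PUSH 6  : -5 6
POP     : -5
STORE 2 : (empty)
PUSH -1 : -1
POP     : (empty)
LOAD 2  : -5
DUP     : -5 -5
POP     : -5
POP     : (empty)
PUSH 9  : 9
LOAD 2  : 9 -5
PUSH 12 : 9 -5 12
GT      : 9 0
ADD     : 9
PUSH -5 : 9 -5
SWAP    : -5 9
OVER    : -5 9 -5
LT      : -5 0
LT      : 1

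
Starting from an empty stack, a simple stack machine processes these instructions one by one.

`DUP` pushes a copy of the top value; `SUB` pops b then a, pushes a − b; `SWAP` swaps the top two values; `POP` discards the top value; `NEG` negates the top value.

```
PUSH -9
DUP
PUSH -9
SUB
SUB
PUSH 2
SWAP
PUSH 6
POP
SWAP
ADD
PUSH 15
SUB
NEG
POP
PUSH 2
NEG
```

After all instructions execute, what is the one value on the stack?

-2

PUSH -9  [-9]
DUP      [-9, -9]
PUSH -9  [-9, -9, -9]
SUB      [-9, 0]
SUB      [-9]
PUSH 2   [-9, 2]
SWAP     [2, -9]
PUSH 6   [2, -9, 6]
POP      [2, -9]
SWAP     [-9, 2]
ADD      [-7]
PUSH 15  [-7, 15]
SUB      [-22]
NEG      [22]
POP      []
PUSH 2   [2]
NEG      [-2]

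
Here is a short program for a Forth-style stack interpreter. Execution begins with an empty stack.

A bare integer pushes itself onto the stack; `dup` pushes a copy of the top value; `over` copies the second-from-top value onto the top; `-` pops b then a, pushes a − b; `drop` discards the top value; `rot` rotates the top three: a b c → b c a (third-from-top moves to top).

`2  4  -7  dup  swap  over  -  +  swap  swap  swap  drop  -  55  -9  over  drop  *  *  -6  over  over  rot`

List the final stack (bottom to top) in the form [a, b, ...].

2    → 2
4    → 2 4
-7   → 2 4 -7
dup  → 2 4 -7 -7
swap → 2 4 -7 -7
over → 2 4 -7 -7 -7
-    → 2 4 -7 0
+    → 2 4 -7
swap → 2 -7 4
swap → 2 4 -7
swap → 2 -7 4
drop → 2 -7
-    → 9
55   → 9 55
-9   → 9 55 -9
over → 9 55 -9 55
drop → 9 55 -9
*    → 9 -495
*    → -4455
-6   → -4455 -6
over → -4455 -6 -4455
over → -4455 -6 -4455 -6
rot  → -4455 -4455 -6 -6

[-4455, -4455, -6, -6]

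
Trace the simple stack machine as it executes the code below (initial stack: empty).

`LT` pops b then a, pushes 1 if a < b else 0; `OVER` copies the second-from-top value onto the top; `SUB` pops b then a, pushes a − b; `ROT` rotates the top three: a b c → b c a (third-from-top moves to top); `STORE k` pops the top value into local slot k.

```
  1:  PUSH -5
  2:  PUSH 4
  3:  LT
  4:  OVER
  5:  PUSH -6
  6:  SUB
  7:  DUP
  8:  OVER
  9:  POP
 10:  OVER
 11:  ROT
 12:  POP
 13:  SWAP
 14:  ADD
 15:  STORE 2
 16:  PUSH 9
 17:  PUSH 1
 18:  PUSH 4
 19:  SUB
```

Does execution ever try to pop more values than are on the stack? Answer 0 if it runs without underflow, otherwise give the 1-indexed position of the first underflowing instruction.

4

PUSH -5 -> [-5]
PUSH 4  -> [-5, 4]
LT      -> [1]
OVER  — needs 2 operands, stack has 1 → underflow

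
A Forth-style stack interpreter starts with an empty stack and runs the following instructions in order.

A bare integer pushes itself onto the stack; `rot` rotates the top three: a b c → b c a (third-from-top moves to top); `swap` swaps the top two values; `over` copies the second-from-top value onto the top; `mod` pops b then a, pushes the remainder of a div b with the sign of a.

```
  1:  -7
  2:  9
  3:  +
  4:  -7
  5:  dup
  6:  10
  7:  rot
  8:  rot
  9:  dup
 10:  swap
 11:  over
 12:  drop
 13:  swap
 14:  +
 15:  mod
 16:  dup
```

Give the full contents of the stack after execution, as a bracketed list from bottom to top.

[2, 10, -7, -7]

-7   -> [-7]
9    -> [-7, 9]
+    -> [2]
-7   -> [2, -7]
dup  -> [2, -7, -7]
10   -> [2, -7, -7, 10]
rot  -> [2, -7, 10, -7]
rot  -> [2, 10, -7, -7]
dup  -> [2, 10, -7, -7, -7]
swap -> [2, 10, -7, -7, -7]
over -> [2, 10, -7, -7, -7, -7]
drop -> [2, 10, -7, -7, -7]
swap -> [2, 10, -7, -7, -7]
+    -> [2, 10, -7, -14]
mod  -> [2, 10, -7]
dup  -> [2, 10, -7, -7]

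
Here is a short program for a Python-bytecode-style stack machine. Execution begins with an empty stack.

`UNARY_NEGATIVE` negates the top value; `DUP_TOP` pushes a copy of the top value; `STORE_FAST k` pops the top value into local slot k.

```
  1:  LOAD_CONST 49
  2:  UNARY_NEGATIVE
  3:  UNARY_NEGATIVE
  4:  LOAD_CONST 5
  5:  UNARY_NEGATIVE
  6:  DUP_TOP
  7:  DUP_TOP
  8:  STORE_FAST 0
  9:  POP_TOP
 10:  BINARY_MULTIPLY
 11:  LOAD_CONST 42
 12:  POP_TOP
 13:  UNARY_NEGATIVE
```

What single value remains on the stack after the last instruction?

245

LOAD_CONST 49   → 49
UNARY_NEGATIVE  → -49
UNARY_NEGATIVE  → 49
LOAD_CONST 5    → 49 5
UNARY_NEGATIVE  → 49 -5
DUP_TOP         → 49 -5 -5
DUP_TOP         → 49 -5 -5 -5
STORE_FAST 0    → 49 -5 -5
POP_TOP         → 49 -5
BINARY_MULTIPLY → -245
LOAD_CONST 42   → -245 42
POP_TOP         → -245
UNARY_NEGATIVE  → 245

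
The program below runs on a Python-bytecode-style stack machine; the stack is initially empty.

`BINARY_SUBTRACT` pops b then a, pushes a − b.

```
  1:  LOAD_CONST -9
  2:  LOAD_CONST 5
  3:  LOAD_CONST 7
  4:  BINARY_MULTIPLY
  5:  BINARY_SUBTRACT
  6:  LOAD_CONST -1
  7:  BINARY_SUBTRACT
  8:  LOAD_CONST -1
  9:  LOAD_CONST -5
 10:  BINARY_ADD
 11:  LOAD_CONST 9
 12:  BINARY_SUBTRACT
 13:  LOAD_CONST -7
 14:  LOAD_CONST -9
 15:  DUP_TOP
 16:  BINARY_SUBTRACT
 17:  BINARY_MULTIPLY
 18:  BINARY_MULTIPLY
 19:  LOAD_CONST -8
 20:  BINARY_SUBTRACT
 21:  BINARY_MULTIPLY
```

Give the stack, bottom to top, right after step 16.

[-43, -15, -7, 0]

LOAD_CONST -9   -> [-9]
LOAD_CONST 5    -> [-9, 5]
LOAD_CONST 7    -> [-9, 5, 7]
BINARY_MULTIPLY -> [-9, 35]
BINARY_SUBTRACT -> [-44]
LOAD_CONST -1   -> [-44, -1]
BINARY_SUBTRACT -> [-43]
LOAD_CONST -1   -> [-43, -1]
LOAD_CONST -5   -> [-43, -1, -5]
BINARY_ADD      -> [-43, -6]
LOAD_CONST 9    -> [-43, -6, 9]
BINARY_SUBTRACT -> [-43, -15]
LOAD_CONST -7   -> [-43, -15, -7]
LOAD_CONST -9   -> [-43, -15, -7, -9]
DUP_TOP         -> [-43, -15, -7, -9, -9]
BINARY_SUBTRACT -> [-43, -15, -7, 0]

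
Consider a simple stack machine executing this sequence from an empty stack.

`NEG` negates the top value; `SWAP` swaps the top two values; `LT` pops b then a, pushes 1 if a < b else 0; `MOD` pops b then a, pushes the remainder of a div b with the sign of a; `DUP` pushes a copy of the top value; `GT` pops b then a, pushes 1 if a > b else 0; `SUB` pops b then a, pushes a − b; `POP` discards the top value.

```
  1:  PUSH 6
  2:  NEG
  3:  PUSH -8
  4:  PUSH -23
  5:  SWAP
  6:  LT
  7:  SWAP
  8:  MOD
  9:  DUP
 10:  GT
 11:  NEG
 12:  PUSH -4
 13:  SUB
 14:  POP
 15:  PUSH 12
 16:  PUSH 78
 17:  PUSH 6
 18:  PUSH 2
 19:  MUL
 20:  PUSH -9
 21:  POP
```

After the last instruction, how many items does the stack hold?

PUSH 6    6
NEG       -6
PUSH -8   -6 -8
PUSH -23  -6 -8 -23
SWAP      -6 -23 -8
LT        -6 1
SWAP      1 -6
MOD       1
DUP       1 1
GT        0
NEG       0
PUSH -4   0 -4
SUB       4
POP       (empty)
PUSH 12   12
PUSH 78   12 78
PUSH 6    12 78 6
PUSH 2    12 78 6 2
MUL       12 78 12
PUSH -9   12 78 12 -9
POP       12 78 12

3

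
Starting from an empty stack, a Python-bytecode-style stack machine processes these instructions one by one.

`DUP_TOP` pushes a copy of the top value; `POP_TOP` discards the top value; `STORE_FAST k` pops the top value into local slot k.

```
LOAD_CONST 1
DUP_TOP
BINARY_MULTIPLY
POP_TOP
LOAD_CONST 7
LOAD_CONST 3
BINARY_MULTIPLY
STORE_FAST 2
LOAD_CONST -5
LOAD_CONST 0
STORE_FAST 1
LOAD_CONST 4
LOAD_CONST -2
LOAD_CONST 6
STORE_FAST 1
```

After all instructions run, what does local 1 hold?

LOAD_CONST 1    → [1]
DUP_TOP         → [1, 1]
BINARY_MULTIPLY → [1]
POP_TOP         → []
LOAD_CONST 7    → [7]
LOAD_CONST 3    → [7, 3]
BINARY_MULTIPLY → [21]
STORE_FAST 2    → []
LOAD_CONST -5   → [-5]
LOAD_CONST 0    → [-5, 0]
STORE_FAST 1    → [-5]
LOAD_CONST 4    → [-5, 4]
LOAD_CONST -2   → [-5, 4, -2]
LOAD_CONST 6    → [-5, 4, -2, 6]
STORE_FAST 1    → [-5, 4, -2]

6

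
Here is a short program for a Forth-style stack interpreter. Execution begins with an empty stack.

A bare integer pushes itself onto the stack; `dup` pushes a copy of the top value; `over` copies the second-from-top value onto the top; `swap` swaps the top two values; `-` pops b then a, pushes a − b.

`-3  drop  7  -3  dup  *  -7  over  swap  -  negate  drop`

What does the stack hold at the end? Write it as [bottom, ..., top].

-3      -3
drop    (empty)
7       7
-3      7 -3
dup     7 -3 -3
*       7 9
-7      7 9 -7
over    7 9 -7 9
swap    7 9 9 -7
-       7 9 16
negate  7 9 -16
drop    7 9

[7, 9]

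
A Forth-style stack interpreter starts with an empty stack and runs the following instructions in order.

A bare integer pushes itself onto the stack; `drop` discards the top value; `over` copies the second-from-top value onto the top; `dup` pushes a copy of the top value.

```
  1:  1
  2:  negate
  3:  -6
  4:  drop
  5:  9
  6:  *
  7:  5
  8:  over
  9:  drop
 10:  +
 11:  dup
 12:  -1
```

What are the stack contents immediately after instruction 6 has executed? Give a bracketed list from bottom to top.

[-9]

1       [1]
negate  [-1]
-6      [-1, -6]
drop    [-1]
9       [-1, 9]
*       [-9]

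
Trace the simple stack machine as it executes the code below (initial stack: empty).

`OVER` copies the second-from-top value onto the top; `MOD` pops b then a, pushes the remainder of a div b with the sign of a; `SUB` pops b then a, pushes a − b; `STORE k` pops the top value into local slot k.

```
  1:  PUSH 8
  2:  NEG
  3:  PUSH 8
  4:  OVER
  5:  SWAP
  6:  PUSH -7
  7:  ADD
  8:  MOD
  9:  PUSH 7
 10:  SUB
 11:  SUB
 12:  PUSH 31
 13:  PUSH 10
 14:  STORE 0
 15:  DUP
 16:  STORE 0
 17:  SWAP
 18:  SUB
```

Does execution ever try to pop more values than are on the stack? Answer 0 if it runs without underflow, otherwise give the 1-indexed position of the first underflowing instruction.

0

PUSH 8  -> [8]
NEG     -> [-8]
PUSH 8  -> [-8, 8]
OVER    -> [-8, 8, -8]
SWAP    -> [-8, -8, 8]
PUSH -7 -> [-8, -8, 8, -7]
ADD     -> [-8, -8, 1]
MOD     -> [-8, 0]
PUSH 7  -> [-8, 0, 7]
SUB     -> [-8, -7]
SUB     -> [-1]
PUSH 31 -> [-1, 31]
PUSH 10 -> [-1, 31, 10]
STORE 0 -> [-1, 31]
DUP     -> [-1, 31, 31]
STORE 0 -> [-1, 31]
SWAP    -> [31, -1]
SUB     -> [32]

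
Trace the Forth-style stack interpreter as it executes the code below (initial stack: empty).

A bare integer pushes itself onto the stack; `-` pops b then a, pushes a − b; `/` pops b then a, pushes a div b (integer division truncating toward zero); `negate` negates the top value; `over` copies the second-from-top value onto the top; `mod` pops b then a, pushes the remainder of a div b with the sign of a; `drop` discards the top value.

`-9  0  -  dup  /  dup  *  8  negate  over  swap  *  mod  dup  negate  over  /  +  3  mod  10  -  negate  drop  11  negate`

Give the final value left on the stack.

-9     -> [-9]
0      -> [-9, 0]
-      -> [-9]
dup    -> [-9, -9]
/      -> [1]
dup    -> [1, 1]
*      -> [1]
8      -> [1, 8]
negate -> [1, -8]
over   -> [1, -8, 1]
swap   -> [1, 1, -8]
*      -> [1, -8]
mod    -> [1]
dup    -> [1, 1]
negate -> [1, -1]
over   -> [1, -1, 1]
/      -> [1, -1]
+      -> [0]
3      -> [0, 3]
mod    -> [0]
10     -> [0, 10]
-      -> [-10]
negate -> [10]
drop   -> []
11     -> [11]
negate -> [-11]

-11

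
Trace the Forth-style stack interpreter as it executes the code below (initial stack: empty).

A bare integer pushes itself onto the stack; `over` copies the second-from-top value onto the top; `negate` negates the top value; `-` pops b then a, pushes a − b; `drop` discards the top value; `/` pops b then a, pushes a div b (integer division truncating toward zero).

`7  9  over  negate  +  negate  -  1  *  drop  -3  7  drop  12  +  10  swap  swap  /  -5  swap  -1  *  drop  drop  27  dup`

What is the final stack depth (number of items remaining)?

2

7      → [7]
9      → [7, 9]
over   → [7, 9, 7]
negate → [7, 9, -7]
+      → [7, 2]
negate → [7, -2]
-      → [9]
1      → [9, 1]
*      → [9]
drop   → []
-3     → [-3]
7      → [-3, 7]
drop   → [-3]
12     → [-3, 12]
+      → [9]
10     → [9, 10]
swap   → [10, 9]
swap   → [9, 10]
/      → [0]
-5     → [0, -5]
swap   → [-5, 0]
-1     → [-5, 0, -1]
*      → [-5, 0]
drop   → [-5]
drop   → []
27     → [27]
dup    → [27, 27]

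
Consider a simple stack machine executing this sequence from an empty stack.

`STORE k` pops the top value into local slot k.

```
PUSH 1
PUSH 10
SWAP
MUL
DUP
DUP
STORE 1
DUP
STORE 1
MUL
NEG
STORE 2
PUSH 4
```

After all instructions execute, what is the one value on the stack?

PUSH 1  : [1]
PUSH 10 : [1, 10]
SWAP    : [10, 1]
MUL     : [10]
DUP     : [10, 10]
DUP     : [10, 10, 10]
STORE 1 : [10, 10]
DUP     : [10, 10, 10]
STORE 1 : [10, 10]
MUL     : [100]
NEG     : [-100]
STORE 2 : []
PUSH 4  : [4]

4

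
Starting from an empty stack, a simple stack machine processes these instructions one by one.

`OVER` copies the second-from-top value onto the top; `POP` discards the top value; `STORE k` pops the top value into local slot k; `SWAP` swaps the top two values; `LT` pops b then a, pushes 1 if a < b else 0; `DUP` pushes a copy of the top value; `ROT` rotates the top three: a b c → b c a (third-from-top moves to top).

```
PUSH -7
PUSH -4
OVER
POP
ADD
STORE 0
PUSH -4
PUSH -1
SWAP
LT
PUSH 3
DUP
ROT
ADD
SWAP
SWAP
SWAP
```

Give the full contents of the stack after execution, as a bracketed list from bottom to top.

PUSH -7 -> [-7]
PUSH -4 -> [-7, -4]
OVER    -> [-7, -4, -7]
POP     -> [-7, -4]
ADD     -> [-11]
STORE 0 -> []
PUSH -4 -> [-4]
PUSH -1 -> [-4, -1]
SWAP    -> [-1, -4]
LT      -> [0]
PUSH 3  -> [0, 3]
DUP     -> [0, 3, 3]
ROT     -> [3, 3, 0]
ADD     -> [3, 3]
SWAP    -> [3, 3]
SWAP    -> [3, 3]
SWAP    -> [3, 3]

[3, 3]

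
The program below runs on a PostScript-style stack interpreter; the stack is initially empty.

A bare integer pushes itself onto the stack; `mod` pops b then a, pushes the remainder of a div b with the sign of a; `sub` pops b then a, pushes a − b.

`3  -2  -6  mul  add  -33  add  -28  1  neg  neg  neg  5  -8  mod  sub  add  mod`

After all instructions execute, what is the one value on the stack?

3   : 3
-2  : 3 -2
-6  : 3 -2 -6
mul : 3 12
add : 15
-33 : 15 -33
add : -18
-28 : -18 -28
1   : -18 -28 1
neg : -18 -28 -1
neg : -18 -28 1
neg : -18 -28 -1
5   : -18 -28 -1 5
-8  : -18 -28 -1 5 -8
mod : -18 -28 -1 5
sub : -18 -28 -6
add : -18 -34
mod : -18

-18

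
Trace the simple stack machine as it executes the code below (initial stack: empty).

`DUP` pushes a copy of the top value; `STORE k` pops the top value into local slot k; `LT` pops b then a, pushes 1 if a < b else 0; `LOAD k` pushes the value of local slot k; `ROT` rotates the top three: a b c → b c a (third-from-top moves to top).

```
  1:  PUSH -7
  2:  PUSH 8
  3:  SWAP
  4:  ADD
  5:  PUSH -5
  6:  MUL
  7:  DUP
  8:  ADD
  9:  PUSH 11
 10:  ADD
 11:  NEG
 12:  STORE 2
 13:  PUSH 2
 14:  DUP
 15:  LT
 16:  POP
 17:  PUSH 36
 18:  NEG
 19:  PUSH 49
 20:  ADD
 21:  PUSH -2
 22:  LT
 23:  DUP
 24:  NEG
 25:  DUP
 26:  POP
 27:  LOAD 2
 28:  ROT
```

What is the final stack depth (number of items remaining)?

3

PUSH -7 -> [-7]
PUSH 8  -> [-7, 8]
SWAP    -> [8, -7]
ADD     -> [1]
PUSH -5 -> [1, -5]
MUL     -> [-5]
DUP     -> [-5, -5]
ADD     -> [-10]
PUSH 11 -> [-10, 11]
ADD     -> [1]
NEG     -> [-1]
STORE 2 -> []
PUSH 2  -> [2]
DUP     -> [2, 2]
LT      -> [0]
POP     -> []
PUSH 36 -> [36]
NEG     -> [-36]
PUSH 49 -> [-36, 49]
ADD     -> [13]
PUSH -2 -> [13, -2]
LT      -> [0]
DUP     -> [0, 0]
NEG     -> [0, 0]
DUP     -> [0, 0, 0]
POP     -> [0, 0]
LOAD 2  -> [0, 0, -1]
ROT     -> [0, -1, 0]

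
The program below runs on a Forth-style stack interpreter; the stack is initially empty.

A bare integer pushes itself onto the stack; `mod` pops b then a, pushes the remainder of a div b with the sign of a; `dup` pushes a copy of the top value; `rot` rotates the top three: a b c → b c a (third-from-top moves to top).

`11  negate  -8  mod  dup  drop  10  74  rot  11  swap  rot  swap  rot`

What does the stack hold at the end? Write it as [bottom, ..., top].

[10, 74, -3, 11]

11     → 11
negate → -11
-8     → -11 -8
mod    → -3
dup    → -3 -3
drop   → -3
10     → -3 10
74     → -3 10 74
rot    → 10 74 -3
11     → 10 74 -3 11
swap   → 10 74 11 -3
rot    → 10 11 -3 74
swap   → 10 11 74 -3
rot    → 10 74 -3 11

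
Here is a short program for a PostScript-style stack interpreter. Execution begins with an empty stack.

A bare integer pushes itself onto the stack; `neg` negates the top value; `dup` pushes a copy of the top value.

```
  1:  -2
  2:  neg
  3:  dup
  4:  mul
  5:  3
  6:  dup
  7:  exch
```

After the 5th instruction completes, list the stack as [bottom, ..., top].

-2  → [-2]
neg → [2]
dup → [2, 2]
mul → [4]
3   → [4, 3]

[4, 3]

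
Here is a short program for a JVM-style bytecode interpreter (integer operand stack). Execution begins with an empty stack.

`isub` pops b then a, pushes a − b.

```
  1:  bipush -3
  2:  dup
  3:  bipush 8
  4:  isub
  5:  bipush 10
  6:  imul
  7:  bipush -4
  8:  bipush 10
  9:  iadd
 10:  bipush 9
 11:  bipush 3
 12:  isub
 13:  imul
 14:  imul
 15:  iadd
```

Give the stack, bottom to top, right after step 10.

[-3, -110, 6, 9]

bipush -3 : [-3]
dup       : [-3, -3]
bipush 8  : [-3, -3, 8]
isub      : [-3, -11]
bipush 10 : [-3, -11, 10]
imul      : [-3, -110]
bipush -4 : [-3, -110, -4]
bipush 10 : [-3, -110, -4, 10]
iadd      : [-3, -110, 6]
bipush 9  : [-3, -110, 6, 9]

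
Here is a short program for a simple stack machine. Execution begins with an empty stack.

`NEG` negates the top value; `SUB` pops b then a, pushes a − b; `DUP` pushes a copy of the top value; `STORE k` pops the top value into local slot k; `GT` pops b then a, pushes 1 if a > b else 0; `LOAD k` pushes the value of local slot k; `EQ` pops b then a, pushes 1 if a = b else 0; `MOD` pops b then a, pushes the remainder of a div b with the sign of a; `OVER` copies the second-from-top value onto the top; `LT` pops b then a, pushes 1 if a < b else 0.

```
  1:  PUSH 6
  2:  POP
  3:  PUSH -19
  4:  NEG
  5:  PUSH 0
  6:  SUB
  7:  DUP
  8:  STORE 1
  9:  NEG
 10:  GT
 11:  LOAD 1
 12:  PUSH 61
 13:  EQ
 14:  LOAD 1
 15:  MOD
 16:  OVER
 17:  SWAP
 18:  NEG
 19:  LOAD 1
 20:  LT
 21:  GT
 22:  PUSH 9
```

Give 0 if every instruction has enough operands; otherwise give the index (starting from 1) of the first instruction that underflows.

PUSH 6   : [6]
POP      : []
PUSH -19 : [-19]
NEG      : [19]
PUSH 0   : [19, 0]
SUB      : [19]
DUP      : [19, 19]
STORE 1  : [19]
NEG      : [-19]
GT  — needs 2 operands, stack has 1 → underflow

10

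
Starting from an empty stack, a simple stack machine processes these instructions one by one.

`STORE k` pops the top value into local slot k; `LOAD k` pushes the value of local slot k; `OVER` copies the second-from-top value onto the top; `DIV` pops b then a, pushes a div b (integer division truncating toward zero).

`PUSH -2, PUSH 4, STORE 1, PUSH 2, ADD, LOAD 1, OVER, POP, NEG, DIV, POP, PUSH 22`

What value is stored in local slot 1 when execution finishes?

PUSH -2 : -2
PUSH 4  : -2 4
STORE 1 : -2
PUSH 2  : -2 2
ADD     : 0
LOAD 1  : 0 4
OVER    : 0 4 0
POP     : 0 4
NEG     : 0 -4
DIV     : 0
POP     : (empty)
PUSH 22 : 22

4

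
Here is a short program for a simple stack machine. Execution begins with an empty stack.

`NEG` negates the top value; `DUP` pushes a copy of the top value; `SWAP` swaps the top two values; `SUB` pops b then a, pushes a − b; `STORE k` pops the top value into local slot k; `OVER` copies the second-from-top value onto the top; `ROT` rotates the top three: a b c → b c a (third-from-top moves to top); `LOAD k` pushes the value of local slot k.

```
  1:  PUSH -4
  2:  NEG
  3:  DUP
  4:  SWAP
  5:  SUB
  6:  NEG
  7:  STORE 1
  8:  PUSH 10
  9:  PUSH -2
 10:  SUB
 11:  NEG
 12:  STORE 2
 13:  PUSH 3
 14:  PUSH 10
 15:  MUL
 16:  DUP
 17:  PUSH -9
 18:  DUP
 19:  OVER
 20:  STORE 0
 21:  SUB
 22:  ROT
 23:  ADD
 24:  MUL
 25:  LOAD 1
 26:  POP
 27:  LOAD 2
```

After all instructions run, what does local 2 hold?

PUSH -4 → -4
NEG     → 4
DUP     → 4 4
SWAP    → 4 4
SUB     → 0
NEG     → 0
STORE 1 → (empty)
PUSH 10 → 10
PUSH -2 → 10 -2
SUB     → 12
NEG     → -12
STORE 2 → (empty)
PUSH 3  → 3
PUSH 10 → 3 10
MUL     → 30
DUP     → 30 30
PUSH -9 → 30 30 -9
DUP     → 30 30 -9 -9
OVER    → 30 30 -9 -9 -9
STORE 0 → 30 30 -9 -9
SUB     → 30 30 0
ROT     → 30 0 30
ADD     → 30 30
MUL     → 900
LOAD 1  → 900 0
POP     → 900
LOAD 2  → 900 -12

-12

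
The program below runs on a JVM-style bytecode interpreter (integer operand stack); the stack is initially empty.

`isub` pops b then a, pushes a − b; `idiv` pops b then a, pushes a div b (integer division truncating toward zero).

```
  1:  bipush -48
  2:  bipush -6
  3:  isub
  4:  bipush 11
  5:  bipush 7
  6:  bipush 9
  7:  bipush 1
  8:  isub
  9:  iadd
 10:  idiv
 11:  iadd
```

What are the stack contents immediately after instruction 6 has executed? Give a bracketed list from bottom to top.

[-42, 11, 7, 9]

bipush -48 → -48
bipush -6  → -48 -6
isub       → -42
bipush 11  → -42 11
bipush 7   → -42 11 7
bipush 9   → -42 11 7 9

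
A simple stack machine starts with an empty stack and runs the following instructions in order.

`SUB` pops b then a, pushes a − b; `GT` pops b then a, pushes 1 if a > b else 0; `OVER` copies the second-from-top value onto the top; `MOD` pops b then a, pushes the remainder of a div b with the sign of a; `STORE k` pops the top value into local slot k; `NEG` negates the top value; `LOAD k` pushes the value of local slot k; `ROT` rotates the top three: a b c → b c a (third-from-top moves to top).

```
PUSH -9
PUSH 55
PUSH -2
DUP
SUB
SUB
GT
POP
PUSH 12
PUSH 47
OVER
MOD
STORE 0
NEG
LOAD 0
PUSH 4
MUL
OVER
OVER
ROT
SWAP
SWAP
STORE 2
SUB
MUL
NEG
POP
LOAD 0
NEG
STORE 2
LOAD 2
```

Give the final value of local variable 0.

PUSH -9 : -9
PUSH 55 : -9 55
PUSH -2 : -9 55 -2
DUP     : -9 55 -2 -2
SUB     : -9 55 0
SUB     : -9 55
GT      : 0
POP     : (empty)
PUSH 12 : 12
PUSH 47 : 12 47
OVER    : 12 47 12
MOD     : 12 11
STORE 0 : 12
NEG     : -12
LOAD 0  : -12 11
PUSH 4  : -12 11 4
MUL     : -12 44
OVER    : -12 44 -12
OVER    : -12 44 -12 44
ROT     : -12 -12 44 44
SWAP    : -12 -12 44 44
SWAP    : -12 -12 44 44
STORE 2 : -12 -12 44
SUB     : -12 -56
MUL     : 672
NEG     : -672
POP     : (empty)
LOAD 0  : 11
NEG     : -11
STORE 2 : (empty)
LOAD 2  : -11

11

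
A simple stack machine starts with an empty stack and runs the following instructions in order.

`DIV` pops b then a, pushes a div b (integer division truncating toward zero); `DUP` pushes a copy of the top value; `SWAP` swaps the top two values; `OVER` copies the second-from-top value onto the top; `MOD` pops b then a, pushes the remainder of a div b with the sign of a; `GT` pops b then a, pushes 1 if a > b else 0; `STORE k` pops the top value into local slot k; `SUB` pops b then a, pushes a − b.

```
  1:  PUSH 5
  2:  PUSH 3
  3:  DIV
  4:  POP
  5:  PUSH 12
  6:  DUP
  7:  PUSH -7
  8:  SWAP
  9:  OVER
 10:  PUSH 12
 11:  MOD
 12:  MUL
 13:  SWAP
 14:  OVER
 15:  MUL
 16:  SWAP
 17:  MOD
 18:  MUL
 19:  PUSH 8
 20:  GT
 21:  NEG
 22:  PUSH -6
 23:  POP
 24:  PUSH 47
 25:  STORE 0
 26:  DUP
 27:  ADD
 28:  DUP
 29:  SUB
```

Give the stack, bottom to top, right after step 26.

[0, 0]

PUSH 5  -> 5
PUSH 3  -> 5 3
DIV     -> 1
POP     -> (empty)
PUSH 12 -> 12
DUP     -> 12 12
PUSH -7 -> 12 12 -7
SWAP    -> 12 -7 12
OVER    -> 12 -7 12 -7
PUSH 12 -> 12 -7 12 -7 12
MOD     -> 12 -7 12 -7
MUL     -> 12 -7 -84
SWAP    -> 12 -84 -7
OVER    -> 12 -84 -7 -84
MUL     -> 12 -84 588
SWAP    -> 12 588 -84
MOD     -> 12 0
MUL     -> 0
PUSH 8  -> 0 8
GT      -> 0
NEG     -> 0
PUSH -6 -> 0 -6
POP     -> 0
PUSH 47 -> 0 47
STORE 0 -> 0
DUP     -> 0 0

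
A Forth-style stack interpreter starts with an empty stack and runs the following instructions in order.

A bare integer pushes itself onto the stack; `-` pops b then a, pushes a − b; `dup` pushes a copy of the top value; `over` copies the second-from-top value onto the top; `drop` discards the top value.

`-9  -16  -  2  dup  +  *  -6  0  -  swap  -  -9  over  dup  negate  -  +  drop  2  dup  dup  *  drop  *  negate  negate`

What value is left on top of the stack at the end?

-9     → [-9]
-16    → [-9, -16]
-      → [7]
2      → [7, 2]
dup    → [7, 2, 2]
+      → [7, 4]
*      → [28]
-6     → [28, -6]
0      → [28, -6, 0]
-      → [28, -6]
swap   → [-6, 28]
-      → [-34]
-9     → [-34, -9]
over   → [-34, -9, -34]
dup    → [-34, -9, -34, -34]
negate → [-34, -9, -34, 34]
-      → [-34, -9, -68]
+      → [-34, -77]
drop   → [-34]
2      → [-34, 2]
dup    → [-34, 2, 2]
dup    → [-34, 2, 2, 2]
*      → [-34, 2, 4]
drop   → [-34, 2]
*      → [-68]
negate → [68]
negate → [-68]

-68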